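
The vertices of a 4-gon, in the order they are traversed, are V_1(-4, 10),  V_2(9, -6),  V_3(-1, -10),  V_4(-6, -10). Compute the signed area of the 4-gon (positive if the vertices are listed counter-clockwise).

-156

Apply Gauss's area formula: 2A = Σ (x_i·y_{i+1} − x_{i+1}·y_i), indices taken mod 4.
Cross-terms: -66, -96, -50, -100  ⇒  Σ = -312
Signed area = Σ/2 = -156 (negative ⇒ clockwise traversal).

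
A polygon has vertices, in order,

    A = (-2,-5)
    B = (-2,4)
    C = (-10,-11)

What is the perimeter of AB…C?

|AB| = √((0)² + (9)²) = √81 = 9
|BC| = √((-8)² + (-15)²) = √289 = 17
|CA| = √((8)² + (6)²) = √100 = 10
Perimeter = 9 + 17 + 10 = 36.

36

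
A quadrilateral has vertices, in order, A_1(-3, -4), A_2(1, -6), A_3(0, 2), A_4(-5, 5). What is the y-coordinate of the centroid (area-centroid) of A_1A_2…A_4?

-41/69

Apply the shoelace (surveyor's) formula. First the cross-terms c_i = x_i·y_{i+1} − x_{i+1}·y_i:
  22, 2, 10, 35  ⇒  2A = 69, A = 34.5.
Then Σ (y_i + y_{i+1})·c_i = -123, so ȳ = -123 / (6·34.5) = -41/69.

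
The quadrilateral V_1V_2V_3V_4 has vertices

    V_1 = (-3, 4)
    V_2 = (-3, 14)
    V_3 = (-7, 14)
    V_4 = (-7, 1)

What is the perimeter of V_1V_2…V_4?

32

|V_1V_2| = √((0)² + (10)²) = √100 = 10
|V_2V_3| = √((-4)² + (0)²) = √16 = 4
|V_3V_4| = √((0)² + (-13)²) = √169 = 13
|V_4V_1| = √((4)² + (3)²) = √25 = 5
Perimeter = 10 + 4 + 13 + 5 = 32.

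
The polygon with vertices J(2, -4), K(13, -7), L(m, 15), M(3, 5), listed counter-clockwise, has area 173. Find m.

Write out the shoelace sum; only the two edges meeting at L involve m:
2·Area = [(13·15 − m·(-7)) + (m·5 − 3·15)] + 16
       = 12·m + 166 = 346
⇒ m = 15.

15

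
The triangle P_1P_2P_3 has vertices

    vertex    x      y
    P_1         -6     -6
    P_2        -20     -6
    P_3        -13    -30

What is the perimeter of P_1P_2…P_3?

|P_1P_2| = √((-14)² + (0)²) = √196 = 14
|P_2P_3| = √((7)² + (-24)²) = √625 = 25
|P_3P_1| = √((7)² + (24)²) = √625 = 25
Perimeter = 14 + 25 + 25 = 64.

64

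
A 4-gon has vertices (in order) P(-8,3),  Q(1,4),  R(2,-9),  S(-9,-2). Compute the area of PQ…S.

90

Cross-terms: -35, -17, -85, -43  ⇒  Σ = -180
Area = |Σ|/2 = 90.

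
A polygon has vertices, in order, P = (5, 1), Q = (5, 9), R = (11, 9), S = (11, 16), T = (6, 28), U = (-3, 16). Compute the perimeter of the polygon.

|PQ| = √((0)² + (8)²) = √64 = 8
|QR| = √((6)² + (0)²) = √36 = 6
|RS| = √((0)² + (7)²) = √49 = 7
|ST| = √((-5)² + (12)²) = √169 = 13
|TU| = √((-9)² + (-12)²) = √225 = 15
|UP| = √((8)² + (-15)²) = √289 = 17
Perimeter = 8 + 6 + 7 + 13 + 15 + 17 = 66.

66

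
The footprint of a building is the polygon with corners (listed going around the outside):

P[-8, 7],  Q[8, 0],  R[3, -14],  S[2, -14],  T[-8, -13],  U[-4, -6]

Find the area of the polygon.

Apply the shoelace formula: 2A = Σ (x_i·y_{i+1} − x_{i+1}·y_i), indices taken mod 6.
Cross-terms: -56, -112, -14, -138, -4, -76  ⇒  Σ = -400
Area = |Σ|/2 = 200.

200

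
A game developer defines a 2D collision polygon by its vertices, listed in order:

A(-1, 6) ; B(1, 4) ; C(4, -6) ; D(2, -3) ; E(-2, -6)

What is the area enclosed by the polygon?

Apply Gauss's area formula: 2A = Σ (x_i·y_{i+1} − x_{i+1}·y_i), indices taken mod 5.
Cross-terms: -10, -22, 0, -18, -18  ⇒  Σ = -68
Area = |Σ|/2 = 34.

34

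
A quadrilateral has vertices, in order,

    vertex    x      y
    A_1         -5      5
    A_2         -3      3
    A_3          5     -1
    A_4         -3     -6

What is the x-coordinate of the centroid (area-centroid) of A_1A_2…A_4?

Apply the shoelace formula. First the cross-terms c_i = x_i·y_{i+1} − x_{i+1}·y_i:
  0, -12, -33, -45  ⇒  2A = -90, A = -45.
Then Σ (x_i + x_{i+1})·c_i = 270, so x̄ = 270 / (6·(-45)) = -1.

-1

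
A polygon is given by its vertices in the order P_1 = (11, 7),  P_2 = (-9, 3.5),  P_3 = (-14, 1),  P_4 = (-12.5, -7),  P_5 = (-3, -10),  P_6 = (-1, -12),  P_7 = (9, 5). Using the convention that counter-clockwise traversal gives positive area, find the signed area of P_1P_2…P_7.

P_1→P_2: (11)(3.5) − (-9)(7) = 101.5
P_2→P_3: (-9)(1) − (-14)(3.5) = 40
P_3→P_4: (-14)(-7) − (-12.5)(1) = 110.5
P_4→P_5: (-12.5)(-10) − (-3)(-7) = 104
P_5→P_6: (-3)(-12) − (-1)(-10) = 26
P_6→P_7: (-1)(5) − (9)(-12) = 103
P_7→P_1: (9)(7) − (11)(5) = 8
Σ = 493
Signed area = Σ/2 = 246.5 (positive ⇒ counter-clockwise traversal).

246.5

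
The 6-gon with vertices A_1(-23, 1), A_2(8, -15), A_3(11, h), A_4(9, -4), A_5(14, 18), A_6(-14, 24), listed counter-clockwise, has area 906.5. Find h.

-11

Write out the shoelace sum; only the two edges meeting at A_3 involve h:
2·Area = [(8·h − 11·(-15)) + (11·(-4) − 9·h)] + 1681
       = -1·h + 1802 = 1813
⇒ h = -11.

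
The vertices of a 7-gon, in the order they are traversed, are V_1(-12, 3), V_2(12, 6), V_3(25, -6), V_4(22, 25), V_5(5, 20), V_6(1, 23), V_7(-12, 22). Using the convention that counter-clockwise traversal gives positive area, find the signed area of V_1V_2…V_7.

Apply the shoelace (surveyor's) formula: 2A = Σ (x_i·y_{i+1} − x_{i+1}·y_i), indices taken mod 7.
Σ = (-108) + (-222) + (757) + (315) + (95) + (298) + (228) = 1363
Signed area = Σ/2 = 681.5 (positive ⇒ counter-clockwise traversal).

681.5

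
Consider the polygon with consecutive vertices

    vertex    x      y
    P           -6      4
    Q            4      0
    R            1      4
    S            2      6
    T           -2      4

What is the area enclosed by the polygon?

P→Q: (-6)(0) − (4)(4) = -16
Q→R: (4)(4) − (1)(0) = 16
R→S: (1)(6) − (2)(4) = -2
S→T: (2)(4) − (-2)(6) = 20
T→P: (-2)(4) − (-6)(4) = 16
Σ = 34
Area = |Σ|/2 = 17.

17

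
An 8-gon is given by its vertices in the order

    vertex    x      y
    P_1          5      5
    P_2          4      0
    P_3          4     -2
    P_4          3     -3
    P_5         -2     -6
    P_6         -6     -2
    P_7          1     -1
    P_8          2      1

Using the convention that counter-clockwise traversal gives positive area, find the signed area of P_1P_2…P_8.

Apply the surveyor's formula: 2A = Σ (x_i·y_{i+1} − x_{i+1}·y_i), indices taken mod 8.
Σ = (-20) + (-8) + (-6) + (-24) + (-32) + (8) + (3) + (5) = -74
Signed area = Σ/2 = -37 (negative ⇒ clockwise traversal).

-37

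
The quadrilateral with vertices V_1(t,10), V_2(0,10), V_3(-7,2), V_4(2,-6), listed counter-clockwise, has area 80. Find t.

2

Write out the shoelace sum; only the two edges meeting at V_1 involve t:
2·Area = [(2·10 − t·(-6)) + (t·10 − 0·10)] + 108
       = 16·t + 128 = 160
⇒ t = 2.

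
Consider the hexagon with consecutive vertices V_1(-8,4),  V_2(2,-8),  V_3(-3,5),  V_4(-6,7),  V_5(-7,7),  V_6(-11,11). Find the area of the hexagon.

Apply Gauss's area formula: 2A = Σ (x_i·y_{i+1} − x_{i+1}·y_i), indices taken mod 6.
Σ = (56) + (-14) + (9) + (7) + (0) + (44) = 102
Area = |Σ|/2 = 51.

51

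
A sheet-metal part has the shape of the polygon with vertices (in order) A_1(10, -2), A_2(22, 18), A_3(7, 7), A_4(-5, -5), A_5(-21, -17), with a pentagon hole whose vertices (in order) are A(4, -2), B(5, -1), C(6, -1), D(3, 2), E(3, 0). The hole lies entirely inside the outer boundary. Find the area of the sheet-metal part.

217

Outer boundary:
Apply the surveyor's formula: 2A = Σ (x_i·y_{i+1} − x_{i+1}·y_i), indices taken mod 5.
Σ = (224) + (28) + (0) + (-20) + (212) = 444
Area = |Σ|/2 = 222.
Hole:
Apply the shoelace (surveyor's) formula: 2A = Σ (x_i·y_{i+1} − x_{i+1}·y_i), indices taken mod 5.
A→B: (4)(-1) − (5)(-2) = 6
B→C: (5)(-1) − (6)(-1) = 1
C→D: (6)(2) − (3)(-1) = 15
D→E: (3)(0) − (3)(2) = -6
E→A: (3)(-2) − (4)(0) = -6
Σ = 10
Area = |Σ|/2 = 5.
Net area = 222 − 5 = 217.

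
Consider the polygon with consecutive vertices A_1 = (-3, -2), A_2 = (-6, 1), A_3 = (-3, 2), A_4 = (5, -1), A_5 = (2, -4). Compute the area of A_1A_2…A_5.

32.5

Cross-terms: -15, -9, -7, -18, -16  ⇒  Σ = -65
Area = |Σ|/2 = 32.5.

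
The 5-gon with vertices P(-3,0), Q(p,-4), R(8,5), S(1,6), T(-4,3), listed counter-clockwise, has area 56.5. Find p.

The doubled signed area Σ (x_i y_{i+1} − x_{i+1} y_i) is linear in p.
With p=0 it equals 123; the coefficient of p is 5 (from the two edges through Q).
So 5·p + 123 = 2·56.5 = 113 ⇒ p = -2.

-2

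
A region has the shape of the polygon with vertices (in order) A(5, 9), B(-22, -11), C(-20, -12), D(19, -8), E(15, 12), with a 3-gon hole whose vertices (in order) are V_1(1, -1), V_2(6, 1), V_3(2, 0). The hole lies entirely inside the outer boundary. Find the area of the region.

497.5

Outer boundary:
Apply the surveyor's formula: 2A = Σ (x_i·y_{i+1} − x_{i+1}·y_i), indices taken mod 5.
Cross-terms: 143, 44, 388, 348, 75  ⇒  Σ = 998
Area = |Σ|/2 = 499.
Hole:
Cross-terms: 7, -2, -2  ⇒  Σ = 3
Area = |Σ|/2 = 1.5.
Net area = 499 − 1.5 = 497.5.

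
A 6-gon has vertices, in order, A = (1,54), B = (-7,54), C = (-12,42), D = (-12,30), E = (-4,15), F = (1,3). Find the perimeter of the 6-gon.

|AB| = √((-8)² + (0)²) = √64 = 8
|BC| = √((-5)² + (-12)²) = √169 = 13
|CD| = √((0)² + (-12)²) = √144 = 12
|DE| = √((8)² + (-15)²) = √289 = 17
|EF| = √((5)² + (-12)²) = √169 = 13
|FA| = √((0)² + (51)²) = √2601 = 51
Perimeter = 8 + 13 + 12 + 17 + 13 + 51 = 114.

114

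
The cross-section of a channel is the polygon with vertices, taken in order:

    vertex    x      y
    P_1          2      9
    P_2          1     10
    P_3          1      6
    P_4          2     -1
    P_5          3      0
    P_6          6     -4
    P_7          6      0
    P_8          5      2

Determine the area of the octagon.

Σ = (11) + (-4) + (-13) + (3) + (-12) + (24) + (12) + (41) = 62
Area = |Σ|/2 = 31.

31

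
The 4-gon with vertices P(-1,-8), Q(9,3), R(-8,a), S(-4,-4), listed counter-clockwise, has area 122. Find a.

Write out the shoelace sum; only the two edges meeting at R involve a:
2·Area = [(9·a − (-8)·3) + ((-8)·(-4) − (-4)·a)] + 97
       = 13·a + 153 = 244
⇒ a = 7.

7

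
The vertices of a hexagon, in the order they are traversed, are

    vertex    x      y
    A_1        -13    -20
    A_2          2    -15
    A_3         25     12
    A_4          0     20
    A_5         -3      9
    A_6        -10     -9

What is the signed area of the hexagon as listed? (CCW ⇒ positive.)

Apply the shoelace formula: 2A = Σ (x_i·y_{i+1} − x_{i+1}·y_i), indices taken mod 6.
Cross-terms: 235, 399, 500, 60, 117, 83  ⇒  Σ = 1394
Signed area = Σ/2 = 697 (positive ⇒ counter-clockwise traversal).

697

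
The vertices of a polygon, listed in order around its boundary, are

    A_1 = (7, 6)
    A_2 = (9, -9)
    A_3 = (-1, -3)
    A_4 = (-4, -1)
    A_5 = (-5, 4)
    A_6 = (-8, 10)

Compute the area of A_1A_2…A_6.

160.5

Apply the shoelace formula: 2A = Σ (x_i·y_{i+1} − x_{i+1}·y_i), indices taken mod 6.
Σ = (-117) + (-36) + (-11) + (-21) + (-18) + (-118) = -321
Area = |Σ|/2 = 160.5.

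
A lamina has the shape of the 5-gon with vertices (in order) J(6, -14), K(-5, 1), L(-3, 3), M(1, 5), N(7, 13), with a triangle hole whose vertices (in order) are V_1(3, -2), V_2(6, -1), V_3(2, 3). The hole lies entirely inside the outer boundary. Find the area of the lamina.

138

Outer boundary:
Apply the shoelace formula: 2A = Σ (x_i·y_{i+1} − x_{i+1}·y_i), indices taken mod 5.
Σ = (-64) + (-12) + (-18) + (-22) + (-176) = -292
Area = |Σ|/2 = 146.
Hole:
Apply the shoelace (surveyor's) formula: 2A = Σ (x_i·y_{i+1} − x_{i+1}·y_i), indices taken mod 3.
Cross-terms: 9, 20, -13  ⇒  Σ = 16
Area = |Σ|/2 = 8.
Net area = 146 − 8 = 138.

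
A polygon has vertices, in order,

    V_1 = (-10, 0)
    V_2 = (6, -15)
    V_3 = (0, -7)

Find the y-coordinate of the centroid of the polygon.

-22/3

Apply the shoelace (surveyor's) formula. First the cross-terms c_i = x_i·y_{i+1} − x_{i+1}·y_i:
  150, -42, -70  ⇒  2A = 38, A = 19.
Then Σ (y_i + y_{i+1})·c_i = -836, so ȳ = -836 / (6·19) = -22/3.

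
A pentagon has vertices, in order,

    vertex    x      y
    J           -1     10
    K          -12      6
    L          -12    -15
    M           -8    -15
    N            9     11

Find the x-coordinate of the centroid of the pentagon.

Apply the surveyor's formula. First the cross-terms c_i = x_i·y_{i+1} − x_{i+1}·y_i:
  114, 252, 60, 47, 101  ⇒  2A = 574, A = 287.
Then Σ (x_i + x_{i+1})·c_i = -7875, so x̄ = -7875 / (6·287) = -375/82.

-375/82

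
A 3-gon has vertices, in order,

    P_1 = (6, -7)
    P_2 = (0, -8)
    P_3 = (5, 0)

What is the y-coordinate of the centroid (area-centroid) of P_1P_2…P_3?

-5

Apply the shoelace formula. First the cross-terms c_i = x_i·y_{i+1} − x_{i+1}·y_i:
  -48, 40, -35  ⇒  2A = -43, A = -21.5.
Then Σ (y_i + y_{i+1})·c_i = 645, so ȳ = 645 / (6·(-21.5)) = -5.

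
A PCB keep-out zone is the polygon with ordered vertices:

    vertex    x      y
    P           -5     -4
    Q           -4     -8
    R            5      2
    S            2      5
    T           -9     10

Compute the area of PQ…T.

Apply the shoelace formula: 2A = Σ (x_i·y_{i+1} − x_{i+1}·y_i), indices taken mod 5.
Σ = (24) + (32) + (21) + (65) + (86) = 228
Area = |Σ|/2 = 114.

114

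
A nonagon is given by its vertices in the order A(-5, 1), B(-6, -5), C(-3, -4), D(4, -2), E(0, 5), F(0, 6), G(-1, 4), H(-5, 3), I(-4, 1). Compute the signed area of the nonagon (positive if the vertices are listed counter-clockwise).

56.5

Σ = (31) + (9) + (22) + (20) + (0) + (6) + (17) + (7) + (1) = 113
Signed area = Σ/2 = 56.5 (positive ⇒ counter-clockwise traversal).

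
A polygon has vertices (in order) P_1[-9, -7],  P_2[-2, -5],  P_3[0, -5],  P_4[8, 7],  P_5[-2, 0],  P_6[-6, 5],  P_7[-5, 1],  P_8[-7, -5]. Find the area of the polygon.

P_1→P_2: (-9)(-5) − (-2)(-7) = 31
P_2→P_3: (-2)(-5) − (0)(-5) = 10
P_3→P_4: (0)(7) − (8)(-5) = 40
P_4→P_5: (8)(0) − (-2)(7) = 14
P_5→P_6: (-2)(5) − (-6)(0) = -10
P_6→P_7: (-6)(1) − (-5)(5) = 19
P_7→P_8: (-5)(-5) − (-7)(1) = 32
P_8→P_1: (-7)(-7) − (-9)(-5) = 4
Σ = 140
Area = |Σ|/2 = 70.

70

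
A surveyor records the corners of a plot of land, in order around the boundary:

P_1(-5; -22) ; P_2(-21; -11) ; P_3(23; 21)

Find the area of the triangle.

498

Apply the shoelace (surveyor's) formula: 2A = Σ (x_i·y_{i+1} − x_{i+1}·y_i), indices taken mod 3.
Σ = (-407) + (-188) + (-401) = -996
Area = |Σ|/2 = 498.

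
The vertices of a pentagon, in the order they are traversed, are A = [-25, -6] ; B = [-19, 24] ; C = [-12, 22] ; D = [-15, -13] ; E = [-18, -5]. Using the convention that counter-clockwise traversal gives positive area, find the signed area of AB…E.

Apply Gauss's area formula: 2A = Σ (x_i·y_{i+1} − x_{i+1}·y_i), indices taken mod 5.
Σ = (-714) + (-130) + (486) + (-159) + (-17) = -534
Signed area = Σ/2 = -267 (negative ⇒ clockwise traversal).

-267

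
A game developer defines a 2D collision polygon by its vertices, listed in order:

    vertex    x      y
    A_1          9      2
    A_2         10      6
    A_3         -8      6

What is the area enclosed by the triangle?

Apply Gauss's area formula: 2A = Σ (x_i·y_{i+1} − x_{i+1}·y_i), indices taken mod 3.
Σ = (34) + (108) + (-70) = 72
Area = |Σ|/2 = 36.

36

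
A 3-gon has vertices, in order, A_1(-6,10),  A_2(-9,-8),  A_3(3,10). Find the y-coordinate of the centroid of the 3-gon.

Apply the shoelace formula. First the cross-terms c_i = x_i·y_{i+1} − x_{i+1}·y_i:
  138, -66, 90  ⇒  2A = 162, A = 81.
Then Σ (y_i + y_{i+1})·c_i = 1944, so ȳ = 1944 / (6·81) = 4.

4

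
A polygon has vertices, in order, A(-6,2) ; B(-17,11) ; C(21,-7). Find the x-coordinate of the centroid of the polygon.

Apply the shoelace formula. First the cross-terms c_i = x_i·y_{i+1} − x_{i+1}·y_i:
  -32, -112, 0  ⇒  2A = -144, A = -72.
Then Σ (x_i + x_{i+1})·c_i = 288, so x̄ = 288 / (6·(-72)) = -2/3.

-2/3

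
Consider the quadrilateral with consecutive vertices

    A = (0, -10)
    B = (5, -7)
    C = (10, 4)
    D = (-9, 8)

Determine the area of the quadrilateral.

A→B: (0)(-7) − (5)(-10) = 50
B→C: (5)(4) − (10)(-7) = 90
C→D: (10)(8) − (-9)(4) = 116
D→A: (-9)(-10) − (0)(8) = 90
Σ = 346
Area = |Σ|/2 = 173.

173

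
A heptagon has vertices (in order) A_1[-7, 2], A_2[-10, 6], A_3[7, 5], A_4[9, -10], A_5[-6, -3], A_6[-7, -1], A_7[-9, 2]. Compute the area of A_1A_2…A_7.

Apply the shoelace formula: 2A = Σ (x_i·y_{i+1} − x_{i+1}·y_i), indices taken mod 7.
Σ = (-22) + (-92) + (-115) + (-87) + (-15) + (-23) + (-4) = -358
Area = |Σ|/2 = 179.

179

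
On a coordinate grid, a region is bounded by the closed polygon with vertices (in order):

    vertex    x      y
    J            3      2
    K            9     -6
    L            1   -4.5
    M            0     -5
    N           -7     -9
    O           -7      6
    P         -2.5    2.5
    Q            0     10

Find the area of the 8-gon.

136.5

Apply Gauss's area formula: 2A = Σ (x_i·y_{i+1} − x_{i+1}·y_i), indices taken mod 8.
Σ = (-36) + (-34.5) + (-5) + (-35) + (-105) + (-2.5) + (-25) + (-30) = -273
Area = |Σ|/2 = 136.5.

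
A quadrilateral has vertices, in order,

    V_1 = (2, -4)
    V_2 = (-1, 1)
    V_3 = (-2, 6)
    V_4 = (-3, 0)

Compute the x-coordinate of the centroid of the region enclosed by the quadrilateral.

-23/18

Apply the surveyor's formula. First the cross-terms c_i = x_i·y_{i+1} − x_{i+1}·y_i:
  -2, -4, 18, 12  ⇒  2A = 24, A = 12.
Then Σ (x_i + x_{i+1})·c_i = -92, so x̄ = -92 / (6·12) = -23/18.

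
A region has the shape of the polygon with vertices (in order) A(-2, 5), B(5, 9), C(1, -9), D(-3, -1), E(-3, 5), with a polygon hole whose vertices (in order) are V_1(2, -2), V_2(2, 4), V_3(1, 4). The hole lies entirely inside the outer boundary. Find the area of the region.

Outer boundary:
Apply the shoelace (surveyor's) formula: 2A = Σ (x_i·y_{i+1} − x_{i+1}·y_i), indices taken mod 5.
Cross-terms: -43, -54, -28, -18, -5  ⇒  Σ = -148
Area = |Σ|/2 = 74.
Hole:
Apply the shoelace formula: 2A = Σ (x_i·y_{i+1} − x_{i+1}·y_i), indices taken mod 3.
Σ = (12) + (4) + (-10) = 6
Area = |Σ|/2 = 3.
Net area = 74 − 3 = 71.

71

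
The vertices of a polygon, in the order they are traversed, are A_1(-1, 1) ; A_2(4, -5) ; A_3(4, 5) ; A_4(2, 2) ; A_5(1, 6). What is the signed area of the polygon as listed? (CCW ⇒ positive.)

Apply Gauss's area formula: 2A = Σ (x_i·y_{i+1} − x_{i+1}·y_i), indices taken mod 5.
A_1→A_2: (-1)(-5) − (4)(1) = 1
A_2→A_3: (4)(5) − (4)(-5) = 40
A_3→A_4: (4)(2) − (2)(5) = -2
A_4→A_5: (2)(6) − (1)(2) = 10
A_5→A_1: (1)(1) − (-1)(6) = 7
Σ = 56
Signed area = Σ/2 = 28 (positive ⇒ counter-clockwise traversal).

28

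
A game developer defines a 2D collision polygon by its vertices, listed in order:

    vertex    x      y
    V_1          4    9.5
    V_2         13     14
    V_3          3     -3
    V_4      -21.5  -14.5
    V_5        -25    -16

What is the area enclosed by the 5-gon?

Σ = (-67.5) + (-81) + (-108) + (-18.5) + (-173.5) = -448.5
Area = |Σ|/2 = 224.25.

224.25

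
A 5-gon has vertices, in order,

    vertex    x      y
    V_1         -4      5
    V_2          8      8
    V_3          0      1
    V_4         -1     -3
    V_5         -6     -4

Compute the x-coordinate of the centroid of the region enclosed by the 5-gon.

-37/41

Apply the surveyor's formula. First the cross-terms c_i = x_i·y_{i+1} − x_{i+1}·y_i:
  -72, 8, 1, -14, -46  ⇒  2A = -123, A = -61.5.
Then Σ (x_i + x_{i+1})·c_i = 333, so x̄ = 333 / (6·(-61.5)) = -37/41.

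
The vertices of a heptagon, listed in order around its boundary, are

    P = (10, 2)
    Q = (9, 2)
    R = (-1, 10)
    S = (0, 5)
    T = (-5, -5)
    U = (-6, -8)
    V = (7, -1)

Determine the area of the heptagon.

105

Apply the surveyor's formula: 2A = Σ (x_i·y_{i+1} − x_{i+1}·y_i), indices taken mod 7.
Σ = (2) + (92) + (-5) + (25) + (10) + (62) + (24) = 210
Area = |Σ|/2 = 105.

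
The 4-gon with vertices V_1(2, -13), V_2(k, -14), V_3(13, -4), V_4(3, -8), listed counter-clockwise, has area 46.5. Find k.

The doubled signed area Σ (x_i y_{i+1} − x_{i+1} y_i) is linear in k.
With k=0 it equals 39; the coefficient of k is 9 (from the two edges through V_2).
So 9·k + 39 = 2·46.5 = 93 ⇒ k = 6.

6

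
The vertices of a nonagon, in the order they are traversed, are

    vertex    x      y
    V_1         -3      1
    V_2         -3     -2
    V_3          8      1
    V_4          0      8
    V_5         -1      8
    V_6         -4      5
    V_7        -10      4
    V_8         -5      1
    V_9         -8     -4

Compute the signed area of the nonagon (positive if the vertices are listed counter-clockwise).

Cross-terms: 9, 13, 64, 8, 27, 34, 10, 28, -20  ⇒  Σ = 173
Signed area = Σ/2 = 86.5 (positive ⇒ counter-clockwise traversal).

86.5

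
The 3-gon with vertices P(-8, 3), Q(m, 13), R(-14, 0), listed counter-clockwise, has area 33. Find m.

-10

The doubled signed area Σ (x_i y_{i+1} − x_{i+1} y_i) is linear in m.
With m=0 it equals 36; the coefficient of m is -3 (from the two edges through Q).
So -3·m + 36 = 2·33 = 66 ⇒ m = -10.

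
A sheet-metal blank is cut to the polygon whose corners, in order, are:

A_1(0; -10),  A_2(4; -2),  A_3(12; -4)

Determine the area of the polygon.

Apply the shoelace formula: 2A = Σ (x_i·y_{i+1} − x_{i+1}·y_i), indices taken mod 3.
A_1→A_2: (0)(-2) − (4)(-10) = 40
A_2→A_3: (4)(-4) − (12)(-2) = 8
A_3→A_1: (12)(-10) − (0)(-4) = -120
Σ = -72
Area = |Σ|/2 = 36.

36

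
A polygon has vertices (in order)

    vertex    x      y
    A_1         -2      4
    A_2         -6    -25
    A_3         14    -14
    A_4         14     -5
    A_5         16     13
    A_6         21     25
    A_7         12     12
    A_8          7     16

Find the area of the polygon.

Σ = (74) + (434) + (126) + (262) + (127) + (-48) + (108) + (60) = 1143
Area = |Σ|/2 = 571.5.

571.5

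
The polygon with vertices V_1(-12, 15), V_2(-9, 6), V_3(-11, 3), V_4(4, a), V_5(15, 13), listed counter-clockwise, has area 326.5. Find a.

The doubled signed area Σ (x_i y_{i+1} − x_{i+1} y_i) is linear in a.
With a=0 it equals 523; the coefficient of a is -26 (from the two edges through V_4).
So -26·a + 523 = 2·326.5 = 653 ⇒ a = -5.

-5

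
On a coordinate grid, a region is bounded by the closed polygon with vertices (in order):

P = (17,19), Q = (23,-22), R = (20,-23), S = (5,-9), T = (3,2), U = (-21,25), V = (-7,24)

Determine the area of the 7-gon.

Cross-terms: -811, -89, -65, 37, 117, -329, -541  ⇒  Σ = -1681
Area = |Σ|/2 = 840.5.

840.5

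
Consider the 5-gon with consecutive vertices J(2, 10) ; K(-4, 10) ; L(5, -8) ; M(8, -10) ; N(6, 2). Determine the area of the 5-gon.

Apply the surveyor's formula: 2A = Σ (x_i·y_{i+1} − x_{i+1}·y_i), indices taken mod 5.
J→K: (2)(10) − (-4)(10) = 60
K→L: (-4)(-8) − (5)(10) = -18
L→M: (5)(-10) − (8)(-8) = 14
M→N: (8)(2) − (6)(-10) = 76
N→J: (6)(10) − (2)(2) = 56
Σ = 188
Area = |Σ|/2 = 94.

94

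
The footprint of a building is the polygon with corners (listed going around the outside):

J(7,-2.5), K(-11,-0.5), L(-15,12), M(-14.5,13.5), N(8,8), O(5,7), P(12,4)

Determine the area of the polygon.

264.5

Apply the shoelace (surveyor's) formula: 2A = Σ (x_i·y_{i+1} − x_{i+1}·y_i), indices taken mod 7.
Cross-terms: -31, -139.5, -28.5, -224, 16, -64, -58  ⇒  Σ = -529
Area = |Σ|/2 = 264.5.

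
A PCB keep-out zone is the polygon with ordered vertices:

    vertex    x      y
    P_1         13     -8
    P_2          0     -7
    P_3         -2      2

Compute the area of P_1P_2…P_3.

57.5

Apply the shoelace formula: 2A = Σ (x_i·y_{i+1} − x_{i+1}·y_i), indices taken mod 3.
Σ = (-91) + (-14) + (-10) = -115
Area = |Σ|/2 = 57.5.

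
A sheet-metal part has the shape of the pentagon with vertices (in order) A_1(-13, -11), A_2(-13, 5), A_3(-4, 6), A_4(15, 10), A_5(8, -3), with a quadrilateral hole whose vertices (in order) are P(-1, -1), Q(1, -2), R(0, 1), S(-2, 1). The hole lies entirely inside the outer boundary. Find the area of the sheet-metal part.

319.5

Outer boundary:
Apply the shoelace (surveyor's) formula: 2A = Σ (x_i·y_{i+1} − x_{i+1}·y_i), indices taken mod 5.
A_1→A_2: (-13)(5) − (-13)(-11) = -208
A_2→A_3: (-13)(6) − (-4)(5) = -58
A_3→A_4: (-4)(10) − (15)(6) = -130
A_4→A_5: (15)(-3) − (8)(10) = -125
A_5→A_1: (8)(-11) − (-13)(-3) = -127
Σ = -648
Area = |Σ|/2 = 324.
Hole:
P→Q: (-1)(-2) − (1)(-1) = 3
Q→R: (1)(1) − (0)(-2) = 1
R→S: (0)(1) − (-2)(1) = 2
S→P: (-2)(-1) − (-1)(1) = 3
Σ = 9
Area = |Σ|/2 = 4.5.
Net area = 324 − 4.5 = 319.5.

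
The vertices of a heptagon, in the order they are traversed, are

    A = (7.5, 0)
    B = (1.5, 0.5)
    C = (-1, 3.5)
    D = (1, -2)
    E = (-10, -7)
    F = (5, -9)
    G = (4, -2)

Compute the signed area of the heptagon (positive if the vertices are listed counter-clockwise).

73.5

Cross-terms: 3.75, 5.75, -1.5, -27, 125, 26, 15  ⇒  Σ = 147
Signed area = Σ/2 = 73.5 (positive ⇒ counter-clockwise traversal).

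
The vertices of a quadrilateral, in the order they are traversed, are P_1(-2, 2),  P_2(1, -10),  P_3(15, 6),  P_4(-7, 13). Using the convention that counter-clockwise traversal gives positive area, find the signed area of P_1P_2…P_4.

Apply the surveyor's formula: 2A = Σ (x_i·y_{i+1} − x_{i+1}·y_i), indices taken mod 4.
Cross-terms: 18, 156, 237, 12  ⇒  Σ = 423
Signed area = Σ/2 = 211.5 (positive ⇒ counter-clockwise traversal).

211.5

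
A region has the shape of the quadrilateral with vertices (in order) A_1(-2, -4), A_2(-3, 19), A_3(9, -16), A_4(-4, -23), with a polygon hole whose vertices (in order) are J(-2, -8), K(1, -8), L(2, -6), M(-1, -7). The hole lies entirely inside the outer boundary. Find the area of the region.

Outer boundary:
Apply the shoelace (surveyor's) formula: 2A = Σ (x_i·y_{i+1} − x_{i+1}·y_i), indices taken mod 4.
A_1→A_2: (-2)(19) − (-3)(-4) = -50
A_2→A_3: (-3)(-16) − (9)(19) = -123
A_3→A_4: (9)(-23) − (-4)(-16) = -271
A_4→A_1: (-4)(-4) − (-2)(-23) = -30
Σ = -474
Area = |Σ|/2 = 237.
Hole:
Apply the surveyor's formula: 2A = Σ (x_i·y_{i+1} − x_{i+1}·y_i), indices taken mod 4.
Σ = (24) + (10) + (-20) + (-6) = 8
Area = |Σ|/2 = 4.
Net area = 237 − 4 = 233.

233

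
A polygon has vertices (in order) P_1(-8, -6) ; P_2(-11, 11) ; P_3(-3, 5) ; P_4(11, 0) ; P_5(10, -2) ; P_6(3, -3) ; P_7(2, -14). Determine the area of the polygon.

218.5

Apply Gauss's area formula: 2A = Σ (x_i·y_{i+1} − x_{i+1}·y_i), indices taken mod 7.
Cross-terms: -154, -22, -55, -22, -24, -36, -124  ⇒  Σ = -437
Area = |Σ|/2 = 218.5.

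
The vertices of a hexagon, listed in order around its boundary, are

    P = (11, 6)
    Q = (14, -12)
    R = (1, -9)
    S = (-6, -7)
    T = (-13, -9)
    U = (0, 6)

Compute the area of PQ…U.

286

Apply the shoelace formula: 2A = Σ (x_i·y_{i+1} − x_{i+1}·y_i), indices taken mod 6.
Σ = (-216) + (-114) + (-61) + (-37) + (-78) + (-66) = -572
Area = |Σ|/2 = 286.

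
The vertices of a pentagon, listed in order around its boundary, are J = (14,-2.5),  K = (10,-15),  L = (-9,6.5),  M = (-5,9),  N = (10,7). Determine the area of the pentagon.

Apply the surveyor's formula: 2A = Σ (x_i·y_{i+1} − x_{i+1}·y_i), indices taken mod 5.
Cross-terms: -185, -70, -48.5, -125, -123  ⇒  Σ = -551.5
Area = |Σ|/2 = 275.75.

275.75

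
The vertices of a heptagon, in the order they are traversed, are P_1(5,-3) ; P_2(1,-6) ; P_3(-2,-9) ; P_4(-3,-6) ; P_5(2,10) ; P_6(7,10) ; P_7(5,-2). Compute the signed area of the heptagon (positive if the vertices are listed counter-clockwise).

Σ = (-27) + (-21) + (-15) + (-18) + (-50) + (-64) + (-5) = -200
Signed area = Σ/2 = -100 (negative ⇒ clockwise traversal).

-100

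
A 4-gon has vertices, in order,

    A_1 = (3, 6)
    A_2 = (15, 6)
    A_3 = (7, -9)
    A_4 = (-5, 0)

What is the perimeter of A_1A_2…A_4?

|A_1A_2| = √((12)² + (0)²) = √144 = 12
|A_2A_3| = √((-8)² + (-15)²) = √289 = 17
|A_3A_4| = √((-12)² + (9)²) = √225 = 15
|A_4A_1| = √((8)² + (6)²) = √100 = 10
Perimeter = 12 + 17 + 15 + 10 = 54.

54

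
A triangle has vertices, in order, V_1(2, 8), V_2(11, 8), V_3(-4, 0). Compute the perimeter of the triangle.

36

|V_1V_2| = √((9)² + (0)²) = √81 = 9
|V_2V_3| = √((-15)² + (-8)²) = √289 = 17
|V_3V_1| = √((6)² + (8)²) = √100 = 10
Perimeter = 9 + 17 + 10 = 36.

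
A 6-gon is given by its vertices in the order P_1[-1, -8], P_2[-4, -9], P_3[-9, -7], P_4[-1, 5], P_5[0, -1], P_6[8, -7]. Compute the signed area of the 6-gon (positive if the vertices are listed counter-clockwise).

-95

Apply the surveyor's formula: 2A = Σ (x_i·y_{i+1} − x_{i+1}·y_i), indices taken mod 6.
Cross-terms: -23, -53, -52, 1, 8, -71  ⇒  Σ = -190
Signed area = Σ/2 = -95 (negative ⇒ clockwise traversal).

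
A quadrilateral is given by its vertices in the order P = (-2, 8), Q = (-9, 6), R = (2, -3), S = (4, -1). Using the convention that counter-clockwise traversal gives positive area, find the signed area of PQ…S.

Apply the shoelace (surveyor's) formula: 2A = Σ (x_i·y_{i+1} − x_{i+1}·y_i), indices taken mod 4.
Σ = (60) + (15) + (10) + (30) = 115
Signed area = Σ/2 = 57.5 (positive ⇒ counter-clockwise traversal).

57.5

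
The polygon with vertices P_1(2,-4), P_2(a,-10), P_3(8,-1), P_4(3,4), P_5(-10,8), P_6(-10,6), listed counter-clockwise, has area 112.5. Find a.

Write out the shoelace sum; only the two edges meeting at P_2 involve a:
2·Area = [(2·(-10) − a·(-4)) + (a·(-1) − 8·(-10))] + 147
       = 3·a + 207 = 225
⇒ a = 6.

6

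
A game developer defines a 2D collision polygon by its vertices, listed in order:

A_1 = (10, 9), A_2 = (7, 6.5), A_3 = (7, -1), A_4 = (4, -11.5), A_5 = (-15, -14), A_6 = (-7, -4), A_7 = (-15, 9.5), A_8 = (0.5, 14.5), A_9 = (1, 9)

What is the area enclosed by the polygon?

Apply the shoelace (surveyor's) formula: 2A = Σ (x_i·y_{i+1} − x_{i+1}·y_i), indices taken mod 9.
Σ = (2) + (-52.5) + (-76.5) + (-228.5) + (-38) + (-126.5) + (-222.25) + (-10) + (-81) = -833.25
Area = |Σ|/2 = 416.625.

416.625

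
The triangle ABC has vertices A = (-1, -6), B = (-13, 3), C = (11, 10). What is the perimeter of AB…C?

|AB| = √((-12)² + (9)²) = √225 = 15
|BC| = √((24)² + (7)²) = √625 = 25
|CA| = √((-12)² + (-16)²) = √400 = 20
Perimeter = 15 + 25 + 20 = 60.

60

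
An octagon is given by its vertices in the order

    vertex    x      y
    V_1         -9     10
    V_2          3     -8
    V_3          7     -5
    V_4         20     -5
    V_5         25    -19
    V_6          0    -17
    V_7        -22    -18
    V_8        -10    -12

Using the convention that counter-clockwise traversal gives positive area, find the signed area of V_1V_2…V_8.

-515

Apply the shoelace (surveyor's) formula: 2A = Σ (x_i·y_{i+1} − x_{i+1}·y_i), indices taken mod 8.
Σ = (42) + (41) + (65) + (-255) + (-425) + (-374) + (84) + (-208) = -1030
Signed area = Σ/2 = -515 (negative ⇒ clockwise traversal).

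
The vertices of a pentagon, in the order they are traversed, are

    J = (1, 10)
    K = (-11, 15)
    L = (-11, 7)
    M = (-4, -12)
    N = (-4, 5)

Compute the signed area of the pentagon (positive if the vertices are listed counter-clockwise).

130

Σ = (125) + (88) + (160) + (-68) + (-45) = 260
Signed area = Σ/2 = 130 (positive ⇒ counter-clockwise traversal).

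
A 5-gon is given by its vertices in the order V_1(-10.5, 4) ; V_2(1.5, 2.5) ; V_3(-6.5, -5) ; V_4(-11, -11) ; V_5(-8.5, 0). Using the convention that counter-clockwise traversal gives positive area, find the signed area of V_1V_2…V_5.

Apply the shoelace formula: 2A = Σ (x_i·y_{i+1} − x_{i+1}·y_i), indices taken mod 5.
V_1→V_2: (-10.5)(2.5) − (1.5)(4) = -32.25
V_2→V_3: (1.5)(-5) − (-6.5)(2.5) = 8.75
V_3→V_4: (-6.5)(-11) − (-11)(-5) = 16.5
V_4→V_5: (-11)(0) − (-8.5)(-11) = -93.5
V_5→V_1: (-8.5)(4) − (-10.5)(0) = -34
Σ = -134.5
Signed area = Σ/2 = -67.25 (negative ⇒ clockwise traversal).

-67.25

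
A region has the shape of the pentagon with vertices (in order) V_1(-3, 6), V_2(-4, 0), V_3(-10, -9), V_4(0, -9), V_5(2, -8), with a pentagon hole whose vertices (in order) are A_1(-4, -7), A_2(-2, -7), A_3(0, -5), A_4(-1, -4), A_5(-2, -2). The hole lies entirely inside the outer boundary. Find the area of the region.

Outer boundary:
Apply the shoelace formula: 2A = Σ (x_i·y_{i+1} − x_{i+1}·y_i), indices taken mod 5.
Cross-terms: 24, 36, 90, 18, -12  ⇒  Σ = 156
Area = |Σ|/2 = 78.
Hole:
Apply Gauss's area formula: 2A = Σ (x_i·y_{i+1} − x_{i+1}·y_i), indices taken mod 5.
Cross-terms: 14, 10, -5, -6, 6  ⇒  Σ = 19
Area = |Σ|/2 = 9.5.
Net area = 78 − 9.5 = 68.5.

68.5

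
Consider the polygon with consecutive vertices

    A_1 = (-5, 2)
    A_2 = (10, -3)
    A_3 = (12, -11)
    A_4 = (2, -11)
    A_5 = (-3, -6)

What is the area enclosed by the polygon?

Σ = (-5) + (-74) + (-110) + (-45) + (-36) = -270
Area = |Σ|/2 = 135.

135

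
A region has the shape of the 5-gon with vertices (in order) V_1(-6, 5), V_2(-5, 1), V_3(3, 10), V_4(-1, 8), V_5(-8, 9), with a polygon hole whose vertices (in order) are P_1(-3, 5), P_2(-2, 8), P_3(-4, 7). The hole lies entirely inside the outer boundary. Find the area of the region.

32

Outer boundary:
V_1→V_2: (-6)(1) − (-5)(5) = 19
V_2→V_3: (-5)(10) − (3)(1) = -53
V_3→V_4: (3)(8) − (-1)(10) = 34
V_4→V_5: (-1)(9) − (-8)(8) = 55
V_5→V_1: (-8)(5) − (-6)(9) = 14
Σ = 69
Area = |Σ|/2 = 34.5.
Hole:
Σ = (-14) + (18) + (1) = 5
Area = |Σ|/2 = 2.5.
Net area = 34.5 − 2.5 = 32.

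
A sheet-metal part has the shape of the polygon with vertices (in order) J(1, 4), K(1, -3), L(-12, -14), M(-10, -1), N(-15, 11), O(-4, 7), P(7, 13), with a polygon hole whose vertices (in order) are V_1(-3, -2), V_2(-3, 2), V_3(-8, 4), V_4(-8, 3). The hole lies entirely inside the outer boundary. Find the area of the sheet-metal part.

216

Outer boundary:
Apply the shoelace (surveyor's) formula: 2A = Σ (x_i·y_{i+1} − x_{i+1}·y_i), indices taken mod 7.
Σ = (-7) + (-50) + (-128) + (-125) + (-61) + (-101) + (15) = -457
Area = |Σ|/2 = 228.5.
Hole:
Apply the surveyor's formula: 2A = Σ (x_i·y_{i+1} − x_{i+1}·y_i), indices taken mod 4.
Cross-terms: -12, 4, 8, 25  ⇒  Σ = 25
Area = |Σ|/2 = 12.5.
Net area = 228.5 − 12.5 = 216.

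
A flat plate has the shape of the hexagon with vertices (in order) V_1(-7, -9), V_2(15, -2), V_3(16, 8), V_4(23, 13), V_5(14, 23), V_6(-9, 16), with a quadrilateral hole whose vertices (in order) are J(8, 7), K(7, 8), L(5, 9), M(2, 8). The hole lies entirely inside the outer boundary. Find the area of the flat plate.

Outer boundary:
Apply the surveyor's formula: 2A = Σ (x_i·y_{i+1} − x_{i+1}·y_i), indices taken mod 6.
Σ = (149) + (152) + (24) + (347) + (431) + (193) = 1296
Area = |Σ|/2 = 648.
Hole:
Apply the shoelace formula: 2A = Σ (x_i·y_{i+1} − x_{i+1}·y_i), indices taken mod 4.
Σ = (15) + (23) + (22) + (-50) = 10
Area = |Σ|/2 = 5.
Net area = 648 − 5 = 643.

643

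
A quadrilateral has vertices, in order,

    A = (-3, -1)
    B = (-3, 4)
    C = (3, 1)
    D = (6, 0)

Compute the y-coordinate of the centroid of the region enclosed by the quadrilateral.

20/21

Apply the shoelace formula. First the cross-terms c_i = x_i·y_{i+1} − x_{i+1}·y_i:
  -15, -15, -6, -6  ⇒  2A = -42, A = -21.
Then Σ (y_i + y_{i+1})·c_i = -120, so ȳ = -120 / (6·(-21)) = 20/21.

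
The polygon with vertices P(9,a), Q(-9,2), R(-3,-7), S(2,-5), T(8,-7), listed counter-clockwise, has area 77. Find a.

Write out the shoelace sum; only the two edges meeting at P involve a:
2·Area = [(8·a − 9·(-7)) + (9·2 − (-9)·a)] + 124
       = 17·a + 205 = 154
⇒ a = -3.

-3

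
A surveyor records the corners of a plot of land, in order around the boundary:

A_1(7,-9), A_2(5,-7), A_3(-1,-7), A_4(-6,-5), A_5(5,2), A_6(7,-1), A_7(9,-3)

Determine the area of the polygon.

80.5

Apply the shoelace formula: 2A = Σ (x_i·y_{i+1} − x_{i+1}·y_i), indices taken mod 7.
Σ = (-4) + (-42) + (-37) + (13) + (-19) + (-12) + (-60) = -161
Area = |Σ|/2 = 80.5.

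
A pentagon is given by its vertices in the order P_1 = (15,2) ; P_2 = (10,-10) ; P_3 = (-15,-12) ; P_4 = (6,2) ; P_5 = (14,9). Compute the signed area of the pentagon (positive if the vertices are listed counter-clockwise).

-239.5

Apply the shoelace (surveyor's) formula: 2A = Σ (x_i·y_{i+1} − x_{i+1}·y_i), indices taken mod 5.
Cross-terms: -170, -270, 42, 26, -107  ⇒  Σ = -479
Signed area = Σ/2 = -239.5 (negative ⇒ clockwise traversal).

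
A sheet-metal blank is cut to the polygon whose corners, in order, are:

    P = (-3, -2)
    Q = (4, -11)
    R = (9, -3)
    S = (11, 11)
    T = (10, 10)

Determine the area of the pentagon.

Cross-terms: 41, 87, 132, 0, 10  ⇒  Σ = 270
Area = |Σ|/2 = 135.

135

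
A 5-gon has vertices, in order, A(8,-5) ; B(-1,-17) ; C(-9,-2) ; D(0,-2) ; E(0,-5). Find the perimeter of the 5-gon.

|AB| = √((-9)² + (-12)²) = √225 = 15
|BC| = √((-8)² + (15)²) = √289 = 17
|CD| = √((9)² + (0)²) = √81 = 9
|DE| = √((0)² + (-3)²) = √9 = 3
|EA| = √((8)² + (0)²) = √64 = 8
Perimeter = 15 + 17 + 9 + 3 + 8 = 52.

52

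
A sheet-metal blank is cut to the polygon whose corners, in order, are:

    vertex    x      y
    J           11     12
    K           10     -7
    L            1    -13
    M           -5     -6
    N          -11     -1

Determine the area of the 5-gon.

286.5

Σ = (-197) + (-123) + (-71) + (-61) + (-121) = -573
Area = |Σ|/2 = 286.5.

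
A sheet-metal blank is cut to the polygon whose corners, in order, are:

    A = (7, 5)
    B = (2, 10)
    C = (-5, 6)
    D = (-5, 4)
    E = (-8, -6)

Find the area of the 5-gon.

Apply the shoelace formula: 2A = Σ (x_i·y_{i+1} − x_{i+1}·y_i), indices taken mod 5.
A→B: (7)(10) − (2)(5) = 60
B→C: (2)(6) − (-5)(10) = 62
C→D: (-5)(4) − (-5)(6) = 10
D→E: (-5)(-6) − (-8)(4) = 62
E→A: (-8)(5) − (7)(-6) = 2
Σ = 196
Area = |Σ|/2 = 98.

98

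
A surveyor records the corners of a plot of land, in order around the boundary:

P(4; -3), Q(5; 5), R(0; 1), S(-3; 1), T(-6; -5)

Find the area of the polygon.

Apply the shoelace (surveyor's) formula: 2A = Σ (x_i·y_{i+1} − x_{i+1}·y_i), indices taken mod 5.
Σ = (35) + (5) + (3) + (21) + (38) = 102
Area = |Σ|/2 = 51.

51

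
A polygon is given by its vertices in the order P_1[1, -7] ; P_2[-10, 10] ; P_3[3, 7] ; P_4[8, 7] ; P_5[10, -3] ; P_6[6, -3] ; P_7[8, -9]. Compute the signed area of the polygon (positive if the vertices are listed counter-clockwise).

Apply Gauss's area formula: 2A = Σ (x_i·y_{i+1} − x_{i+1}·y_i), indices taken mod 7.
Σ = (-60) + (-100) + (-35) + (-94) + (-12) + (-30) + (-47) = -378
Signed area = Σ/2 = -189 (negative ⇒ clockwise traversal).

-189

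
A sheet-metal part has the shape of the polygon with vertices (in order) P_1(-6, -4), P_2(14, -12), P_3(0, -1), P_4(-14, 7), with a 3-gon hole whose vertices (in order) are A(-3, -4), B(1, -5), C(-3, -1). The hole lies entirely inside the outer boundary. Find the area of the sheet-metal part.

93

Outer boundary:
Σ = (128) + (-14) + (-14) + (98) = 198
Area = |Σ|/2 = 99.
Hole:
Apply the shoelace formula: 2A = Σ (x_i·y_{i+1} − x_{i+1}·y_i), indices taken mod 3.
A→B: (-3)(-5) − (1)(-4) = 19
B→C: (1)(-1) − (-3)(-5) = -16
C→A: (-3)(-4) − (-3)(-1) = 9
Σ = 12
Area = |Σ|/2 = 6.
Net area = 99 − 6 = 93.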